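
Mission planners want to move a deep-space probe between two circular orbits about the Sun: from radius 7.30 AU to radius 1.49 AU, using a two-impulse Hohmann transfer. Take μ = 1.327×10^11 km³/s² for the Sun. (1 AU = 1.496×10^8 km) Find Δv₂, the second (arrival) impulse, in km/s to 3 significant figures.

Δv₂ = 7.05 km/s

In km: r₁ = 7.30 × 1.496×10^8 = 1.09208×10^9 km; r₂ = 1.49 × 1.496×10^8 = 2.22904×10^8 km.
The Hohmann ellipse has a_t = (r₁ + r₂)/2 = 6.57492×10^8 km.
Circular speed at r = 2.22904×10^8 km: v_c = √(μ/r) = 24.3993 km/s.
Transfer-orbit speed at the same r (vis-viva, a = a_t): v_t = √[μ(2/r − 1/a_t)] = 31.4455 km/s.
Δv₂ = |v_t − v_c| = |31.4455 − 24.3993| = 7.046 km/s.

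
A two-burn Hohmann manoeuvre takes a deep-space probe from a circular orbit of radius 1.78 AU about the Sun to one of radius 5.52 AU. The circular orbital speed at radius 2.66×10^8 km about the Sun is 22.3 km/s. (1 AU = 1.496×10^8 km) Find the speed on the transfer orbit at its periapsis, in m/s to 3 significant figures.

v = 27400 m/s

From the circular-orbit relation v² = μ/r at r = 2.66×10^8 km: μ = v²r = (22.3)² × 2.66×10^8 = 1.32279×10^11 km³/s².
In km: r₁ = 1.78 × 1.496×10^8 = 2.66288×10^8 km; r₂ = 5.52 × 1.496×10^8 = 8.25792×10^8 km.
Transfer-ellipse semi-major axis a_t = (r₁ + r₂)/2 = (2.66288×10^8 + 8.25792×10^8)/2 = 5.4604×10^8 km.
At periapsis, r = 2.66288×10^8 km.
Applying v² = μ(2/r − 1/a_t): v = 27.41 km/s.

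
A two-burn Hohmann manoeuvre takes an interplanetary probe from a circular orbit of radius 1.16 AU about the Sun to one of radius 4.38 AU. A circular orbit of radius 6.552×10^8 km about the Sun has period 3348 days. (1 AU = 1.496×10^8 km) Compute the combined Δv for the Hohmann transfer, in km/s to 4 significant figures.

Δv = 12.14 km/s

From Kepler's third law T² = 4π²r³/μ at r = 6.552×10^8 km, T = 3348 days = 3348 × 86400 s = 2.892672×10^8 s: μ = 4π²r³/T² = 1.32704×10^11 km³/s².
In km: r₁ = 1.16 × 1.496×10^8 = 1.73536×10^8 km; r₂ = 4.38 × 1.496×10^8 = 6.55248×10^8 km.
Semi-major axis of the transfer orbit: a_t = (1.73536×10^8 + 6.55248×10^8)/2 = 4.14392×10^8 km.
At r₁ the circular-orbit speed is v₁ = √(μ/r₁) = 27.65 km/s.
Transfer-orbit speed at r₁ (vis-viva equation): v_p = √[μ(2/r₁ − 1/a_t)] = 34.77 km/s.
First burn Δv₁ = |v_p − v₁| = 7.120 km/s.
Circular speed at r₂: v₂ = √(μ/r₂) = 14.231 km/s.
Transfer-orbit speed at r₂: v_a = √[μ(2/r₂ − 1/a_t)] = 9.2093 km/s.
Second burn Δv₂ = |v₂ − v_a| = 5.022 km/s.
Δv = Δv₁ + Δv₂ = 7.120 + 5.022 = 12.14 km/s.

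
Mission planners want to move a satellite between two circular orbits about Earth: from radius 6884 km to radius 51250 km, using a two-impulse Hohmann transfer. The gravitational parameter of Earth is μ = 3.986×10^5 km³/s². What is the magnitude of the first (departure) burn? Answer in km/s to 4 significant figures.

Transfer-ellipse semi-major axis a_t = (r₁ + r₂)/2 = (6884 + 51250)/2 = 29067 km.
On the circular orbit at r = 6884 km, v_c = √(μ/r) = 7.6094 km/s.
Transfer-orbit speed at the same r (vis-viva, a = a_t): v_t = √[μ(2/r − 1/a_t)] = 10.104 km/s.
Δv₁ = |v_t − v_c| = |10.104 − 7.6094| = 2.495 km/s.

Δv₁ = 2.495 km/s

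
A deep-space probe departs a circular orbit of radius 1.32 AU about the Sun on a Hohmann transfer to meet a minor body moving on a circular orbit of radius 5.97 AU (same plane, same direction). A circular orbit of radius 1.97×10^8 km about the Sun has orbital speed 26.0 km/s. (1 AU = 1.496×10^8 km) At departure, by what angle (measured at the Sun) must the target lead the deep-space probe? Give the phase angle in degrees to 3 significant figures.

From the circular-orbit relation v² = μ/r at r = 1.97×10^8 km: μ = v²r = (26.0)² × 1.97×10^8 = 1.33172×10^11 km³/s².
In km: r₁ = 1.32 × 1.496×10^8 = 1.97472×10^8 km; r₂ = 5.97 × 1.496×10^8 = 8.93112×10^8 km.
Semi-major axis of the transfer orbit: a_t = (1.97472×10^8 + 8.93112×10^8)/2 = 5.45292×10^8 km.
Transfer time t = π√(a_t³/μ) = 1.09619×10^8 s.
Target angular speed ω₂ = √(μ/r₂³) = 1.36725×10^-8 rad/s.
Angle swept by the target during transfer: ω₂·t = 1.4988 rad = 85.87°.
The deep-space probe traverses 180° on the transfer ellipse, so the target must lead by 180° − 85.87° = 94.1°.

φ = 94.1°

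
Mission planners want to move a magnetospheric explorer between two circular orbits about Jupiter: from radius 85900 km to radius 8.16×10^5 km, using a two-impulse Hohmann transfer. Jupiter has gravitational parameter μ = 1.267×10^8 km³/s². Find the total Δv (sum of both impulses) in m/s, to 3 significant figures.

Transfer-ellipse semi-major axis a_t = (r₁ + r₂)/2 = (85900 + 8.160×10^5)/2 = 4.5095×10^5 km.
At r₁ the circular-orbit speed is v₁ = √(μ/r₁) = 38.405 km/s.
On the transfer ellipse at r₁, vis-viva gives v_p = √[μ(2/r₁ − 1/a_t)] = 51.662 km/s.
First burn Δv₁ = |v_p − v₁| = 13.26 km/s.
At r₂, v₂ = √(μ/r₂) = 12.46 km/s.
Transfer-orbit speed at r₂: v_a = √[μ(2/r₂ − 1/a_t)] = 5.438 km/s.
Second burn Δv₂ = |v₂ − v_a| = 7.022 km/s.
Δv = Δv₁ + Δv₂ = 13.26 + 7.022 = 20.28 km/s.

Δv = 20300 m/s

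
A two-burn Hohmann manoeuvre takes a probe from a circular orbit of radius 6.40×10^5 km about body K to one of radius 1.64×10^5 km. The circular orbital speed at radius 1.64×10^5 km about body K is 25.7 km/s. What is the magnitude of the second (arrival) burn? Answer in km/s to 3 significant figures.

From the circular-orbit relation v² = μ/r at r = 1.64×10^5 km: μ = v²r = (25.7)² × 1.64×10^5 = 1.08320×10^8 km³/s².
Transfer-ellipse semi-major axis a_t = (r₁ + r₂)/2 = (6.400×10^5 + 1.640×10^5)/2 = 4.020×10^5 km.
Circular speed at r = 1.640×10^5 km: v_c = √(μ/r) = 25.700 km/s.
Transfer-orbit speed at the same r (vis-viva, a = a_t): v_t = √[μ(2/r − 1/a_t)] = 32.427 km/s.
Δv₂ = |v_t − v_c| = |32.427 − 25.700| = 6.727 km/s.

Δv₂ = 6.73 km/s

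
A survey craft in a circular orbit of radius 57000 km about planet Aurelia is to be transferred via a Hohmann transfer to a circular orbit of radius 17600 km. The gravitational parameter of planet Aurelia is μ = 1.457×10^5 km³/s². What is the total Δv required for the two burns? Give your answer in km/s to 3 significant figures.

Semi-major axis of the transfer orbit: a_t = (57000 + 17600)/2 = 37300 km.
Circular speed at r₁: v₁ = √(μ/r₁) = √(1.457×10^5/57000) = 1.5988 km/s.
Transfer-orbit speed at r₁ (v² = μ(2/r − 1/a)): v_a = √[μ(2/r₁ − 1/a_t)] = 1.0982 km/s.
First burn Δv₁ = |v_a − v₁| = 0.5006 km/s.
At r₂, v₂ = √(μ/r₂) = 2.8772 km/s.
Transfer-orbit speed at r₂: v_p = √[μ(2/r₂ − 1/a_t)] = 3.5568 km/s.
Second burn Δv₂ = |v₂ − v_p| = 0.6796 km/s.
Δv = Δv₁ + Δv₂ = 0.5006 + 0.6796 = 1.180 km/s.

Δv = 1.18 km/s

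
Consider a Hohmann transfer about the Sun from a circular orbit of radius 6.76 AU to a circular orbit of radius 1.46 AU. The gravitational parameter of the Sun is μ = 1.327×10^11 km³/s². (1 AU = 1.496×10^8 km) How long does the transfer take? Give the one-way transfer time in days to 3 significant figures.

t = 1520 days

In km: r₁ = 6.76 × 1.496×10^8 = 1.011296×10^9 km; r₂ = 1.46 × 1.496×10^8 = 2.18416×10^8 km.
Transfer-ellipse semi-major axis a_t = (r₁ + r₂)/2 = (1.011296×10^9 + 2.18416×10^8)/2 = 6.14856×10^8 km.
Transfer time t = π√(a_t³/μ) = π√((6.14856×10^8)³ / 1.327×10^11) = 1.315×10^8 s.
Converting: 1.315×10^8 s ÷ 86400 s/day = 1520 days.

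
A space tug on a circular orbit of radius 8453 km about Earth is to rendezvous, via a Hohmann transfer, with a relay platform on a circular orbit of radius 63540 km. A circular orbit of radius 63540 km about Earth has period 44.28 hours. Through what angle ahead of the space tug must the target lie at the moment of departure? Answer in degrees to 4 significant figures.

φ = 103.2°

From Kepler's third law T² = 4π²r³/μ at r = 63540 km, T = 44.28 hours = 44.28 × 3600 s = 1.59408×10^5 s: μ = 4π²r³/T² = 3.98548×10^5 km³/s².
Transfer-ellipse semi-major axis a_t = (r₁ + r₂)/2 = (8453 + 63540)/2 = 35996.5 km.
Transfer time t = π√(a_t³/μ) = 33986.0 s.
Target angular speed ω₂ = √(μ/r₂³) = 3.94157×10^-5 rad/s.
Angle swept by the target during transfer: ω₂·t = 1.33958 rad = 76.752°.
Arrival is 180° from departure on the ellipse, so φ = 180° − 76.752° = 103.2°.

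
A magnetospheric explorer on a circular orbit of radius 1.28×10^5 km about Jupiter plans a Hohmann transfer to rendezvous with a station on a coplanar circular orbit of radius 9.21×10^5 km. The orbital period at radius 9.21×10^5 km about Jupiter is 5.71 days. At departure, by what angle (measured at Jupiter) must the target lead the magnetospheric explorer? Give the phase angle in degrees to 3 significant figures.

From Kepler's third law T² = 4π²r³/μ at r = 9.21×10^5 km, T = 5.71 days = 5.71 × 86400 s = 4.93344×10^5 s: μ = 4π²r³/T² = 1.26718×10^8 km³/s².
The Hohmann ellipse has a_t = (r₁ + r₂)/2 = 5.245×10^5 km.
Transfer time t = π√(a_t³/μ) = 1.0601×10^5 s.
Target angular speed ω₂ = √(μ/r₂³) = 1.2736×10^-5 rad/s.
Angle swept by the target during transfer: ω₂·t = 1.3501 rad = 77.36°.
Arrival is 180° from departure on the ellipse, so φ = 180° − 77.36° = 103°.

φ = 103°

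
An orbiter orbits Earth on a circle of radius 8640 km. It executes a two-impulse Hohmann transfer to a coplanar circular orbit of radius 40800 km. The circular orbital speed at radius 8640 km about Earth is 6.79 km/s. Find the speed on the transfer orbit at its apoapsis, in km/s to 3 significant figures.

From the circular-orbit relation v² = μ/r at r = 8640 km: μ = v²r = (6.79)² × 8640 = 3.98339×10^5 km³/s².
Transfer-ellipse semi-major axis a_t = (r₁ + r₂)/2 = (8640 + 40800)/2 = 24720 km.
At apoapsis, r = 40800 km.
Applying v² = μ(2/r − 1/a_t): v = 1.847 km/s.

v = 1.85 km/s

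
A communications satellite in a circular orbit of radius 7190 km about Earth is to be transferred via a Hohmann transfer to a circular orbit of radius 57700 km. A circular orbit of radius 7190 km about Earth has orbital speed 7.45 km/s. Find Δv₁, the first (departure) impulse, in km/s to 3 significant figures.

From the circular-orbit relation v² = μ/r at r = 7190 km: μ = v²r = (7.45)² × 7190 = 3.99063×10^5 km³/s².
Semi-major axis of the transfer orbit: a_t = (7190 + 57700)/2 = 32445 km.
Circular speed at r = 7190 km: v_c = √(μ/r) = 7.450 km/s.
Vis-viva on the transfer ellipse at r = 7190 km gives v_t = √[μ(2/r − 1/a_t)] = 9.935 km/s.
Δv₁ = |v_t − v_c| = |9.935 − 7.450| = 2.485 km/s.

Δv₁ = 2.49 km/s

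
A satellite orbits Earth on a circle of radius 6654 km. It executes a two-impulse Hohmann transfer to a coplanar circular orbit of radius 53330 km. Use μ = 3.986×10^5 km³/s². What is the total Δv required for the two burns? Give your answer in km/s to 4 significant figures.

Δv = 4.027 km/s

Semi-major axis of the transfer orbit: a_t = (6654 + 53330)/2 = 29992 km.
Circular speed at r₁: v₁ = √(μ/r₁) = √(3.986×10^5/6654) = 7.7398 km/s.
Transfer-orbit speed at r₁ (vis-viva equation): v_p = √[μ(2/r₁ − 1/a_t)] = 10.321 km/s.
First burn Δv₁ = |v_p − v₁| = 2.581 km/s.
Circular speed at r₂: v₂ = √(μ/r₂) = 2.734 km/s.
Transfer-orbit speed at r₂: v_a = √[μ(2/r₂ − 1/a_t)] = 1.288 km/s.
Second burn Δv₂ = |v₂ − v_a| = 1.446 km/s.
Δv = Δv₁ + Δv₂ = 2.581 + 1.446 = 4.027 km/s.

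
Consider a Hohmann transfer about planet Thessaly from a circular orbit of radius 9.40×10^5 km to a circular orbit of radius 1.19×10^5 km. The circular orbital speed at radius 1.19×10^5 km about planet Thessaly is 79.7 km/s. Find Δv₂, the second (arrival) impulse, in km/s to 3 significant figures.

Δv₂ = 26.5 km/s

From the circular-orbit relation v² = μ/r at r = 1.19×10^5 km: μ = v²r = (79.7)² × 1.19×10^5 = 7.55899×10^8 km³/s².
Semi-major axis of the transfer orbit: a_t = (9.400×10^5 + 1.190×10^5)/2 = 5.295×10^5 km.
On the circular orbit at r = 1.190×10^5 km, v_c = √(μ/r) = 79.700 km/s.
Vis-viva on the transfer ellipse at r = 1.190×10^5 km gives v_t = √[μ(2/r − 1/a_t)] = 106.19 km/s.
Δv₂ = |v_t − v_c| = |106.19 − 79.700| = 26.49 km/s.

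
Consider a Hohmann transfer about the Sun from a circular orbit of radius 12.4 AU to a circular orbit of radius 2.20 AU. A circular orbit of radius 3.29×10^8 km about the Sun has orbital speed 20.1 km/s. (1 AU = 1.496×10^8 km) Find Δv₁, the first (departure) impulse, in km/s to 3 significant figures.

From the circular-orbit relation v² = μ/r at r = 3.29×10^8 km: μ = v²r = (20.1)² × 3.29×10^8 = 1.32919×10^11 km³/s².
In km: r₁ = 12.4 × 1.496×10^8 = 1.85504×10^9 km; r₂ = 2.20 × 1.496×10^8 = 3.2912×10^8 km.
Semi-major axis of the transfer orbit: a_t = (1.85504×10^9 + 3.2912×10^8)/2 = 1.09208×10^9 km.
On the circular orbit at r = 1.85504×10^9 km, v_c = √(μ/r) = 8.465 km/s.
Transfer-orbit speed at the same r (vis-viva, a = a_t): v_t = √[μ(2/r − 1/a_t)] = 4.647 km/s.
Δv₁ = |v_t − v_c| = |4.647 − 8.465| = 3.818 km/s.

Δv₁ = 3.82 km/s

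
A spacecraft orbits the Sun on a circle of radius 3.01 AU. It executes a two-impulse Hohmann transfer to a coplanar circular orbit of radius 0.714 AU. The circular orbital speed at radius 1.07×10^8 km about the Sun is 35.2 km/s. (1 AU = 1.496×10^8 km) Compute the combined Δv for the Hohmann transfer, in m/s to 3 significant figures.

From the circular-orbit relation v² = μ/r at r = 1.07×10^8 km: μ = v²r = (35.2)² × 1.07×10^8 = 1.32577×10^11 km³/s².
In km: r₁ = 3.01 × 1.496×10^8 = 4.50296×10^8 km; r₂ = 0.714 × 1.496×10^8 = 1.068144×10^8 km.
Transfer-ellipse semi-major axis a_t = (r₁ + r₂)/2 = (4.50296×10^8 + 1.068144×10^8)/2 = 2.785552×10^8 km.
Circular speed at r₁: v₁ = √(μ/r₁) = √(1.32577×10^11/4.50296×10^8) = 17.1587 km/s.
On the transfer ellipse at r₁, vis-viva gives v_a = √[μ(2/r₁ − 1/a_t)] = 10.6254 km/s.
First burn Δv₁ = |v_a − v₁| = 6.533 km/s.
At r₂, v₂ = √(μ/r₂) = 35.2306 km/s.
Transfer-orbit speed at r₂: v_p = √[μ(2/r₂ − 1/a_t)] = 44.7933 km/s.
Second burn Δv₂ = |v₂ − v_p| = 9.563 km/s.
Δv = Δv₁ + Δv₂ = 6.533 + 9.563 = 16.10 km/s.

Δv = 16100 m/s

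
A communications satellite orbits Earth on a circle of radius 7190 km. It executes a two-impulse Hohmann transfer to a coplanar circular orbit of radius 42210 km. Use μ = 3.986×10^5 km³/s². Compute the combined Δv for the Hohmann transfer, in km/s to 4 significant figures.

The Hohmann ellipse has a_t = (r₁ + r₂)/2 = 24700 km.
Circular speed at r₁: v₁ = √(μ/r₁) = √(3.986×10^5/7190) = 7.4457 km/s.
On the transfer ellipse at r₁, vis-viva gives v_p = √[μ(2/r₁ − 1/a_t)] = 9.7334 km/s.
First burn Δv₁ = |v_p − v₁| = 2.288 km/s.
Circular speed at r₂: v₂ = √(μ/r₂) = 3.073 km/s.
Transfer-orbit speed at r₂: v_a = √[μ(2/r₂ − 1/a_t)] = 1.658 km/s.
Second burn Δv₂ = |v₂ − v_a| = 1.415 km/s.
Total Δv = Δv₁ + Δv₂ = 3.703 km/s.

Δv = 3.703 km/s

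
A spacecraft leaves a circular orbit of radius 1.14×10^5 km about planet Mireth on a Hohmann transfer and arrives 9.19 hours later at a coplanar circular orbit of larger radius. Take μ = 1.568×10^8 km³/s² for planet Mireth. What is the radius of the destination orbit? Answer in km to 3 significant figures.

Transfer time t = 9.19 hours = 33084 s, and t = π√(a_t³/μ).
So a_t = (μ t²/π²)^(1/3) = (1.568×10^8 × (33084)² / π²)^(1/3) = 2.5908×10^5 km.
Since a_t = (r₁ + r₂)/2, r₂ = 2a_t − r₁ = 2×2.5908×10^5 − 1.140×10^5 = 4.0416×10^5 km.

r₂ = 4.04×10^5 km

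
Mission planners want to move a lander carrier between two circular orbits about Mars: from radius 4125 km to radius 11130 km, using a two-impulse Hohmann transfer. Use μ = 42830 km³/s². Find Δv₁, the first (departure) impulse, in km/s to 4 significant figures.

Δv₁ = 0.6701 km/s

Semi-major axis of the transfer orbit: a_t = (4125 + 11130)/2 = 7627.5 km.
Circular speed at r = 4125 km: v_c = √(μ/r) = 3.2223 km/s.
Transfer-orbit speed at the same r (vis-viva, a = a_t): v_t = √[μ(2/r − 1/a_t)] = 3.8924 km/s.
Δv₁ = |v_t − v_c| = |3.8924 − 3.2223| = 0.6701 km/s.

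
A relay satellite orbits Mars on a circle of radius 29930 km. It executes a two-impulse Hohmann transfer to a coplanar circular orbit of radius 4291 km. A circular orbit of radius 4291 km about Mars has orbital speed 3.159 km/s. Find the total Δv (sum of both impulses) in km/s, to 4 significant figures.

From the circular-orbit relation v² = μ/r at r = 4291 km: μ = v²r = (3.159)² × 4291 = 42821.1 km³/s².
Semi-major axis of the transfer orbit: a_t = (29930 + 4291)/2 = 17110.5 km.
At r₁ the circular-orbit speed is v₁ = √(μ/r₁) = 1.1961 km/s.
Transfer-orbit speed at r₁ (vis-viva equation): v_a = √[μ(2/r₁ − 1/a_t)] = 0.59900 km/s.
First burn Δv₁ = |v_a − v₁| = 0.5971 km/s.
At r₂, v₂ = √(μ/r₂) = 3.159 km/s.
Transfer-orbit speed at r₂: v_p = √[μ(2/r₂ − 1/a_t)] = 4.178 km/s.
Second burn Δv₂ = |v₂ − v_p| = 1.019 km/s.
Total Δv = Δv₁ + Δv₂ = 1.616 km/s.

Δv = 1.616 km/s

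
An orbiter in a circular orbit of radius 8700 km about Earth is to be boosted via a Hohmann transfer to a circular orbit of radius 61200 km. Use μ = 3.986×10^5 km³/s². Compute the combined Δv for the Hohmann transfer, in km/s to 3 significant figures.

Transfer-ellipse semi-major axis a_t = (r₁ + r₂)/2 = (8700 + 61200)/2 = 34950 km.
At r₁ the circular-orbit speed is v₁ = √(μ/r₁) = 6.769 km/s.
Transfer-orbit speed at r₁ (vis-viva): v_p = √[μ(2/r₁ − 1/a_t)] = 8.957 km/s.
First burn Δv₁ = |v_p − v₁| = 2.188 km/s.
At r₂, v₂ = √(μ/r₂) = 2.552 km/s.
Transfer-orbit speed at r₂: v_a = √[μ(2/r₂ − 1/a_t)] = 1.273 km/s.
Second burn Δv₂ = |v₂ − v_a| = 1.279 km/s.
Δv = Δv₁ + Δv₂ = 2.188 + 1.279 = 3.467 km/s.

Δv = 3.47 km/s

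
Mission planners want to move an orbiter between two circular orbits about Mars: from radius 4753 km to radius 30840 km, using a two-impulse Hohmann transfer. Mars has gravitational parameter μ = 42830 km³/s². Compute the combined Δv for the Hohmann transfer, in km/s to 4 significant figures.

Δv = 1.519 km/s

The Hohmann ellipse has a_t = (r₁ + r₂)/2 = 17796.5 km.
Circular speed at r₁: v₁ = √(μ/r₁) = √(42830/4753) = 3.0019 km/s.
On the transfer ellipse at r₁, vis-viva equation gives v_p = √[μ(2/r₁ − 1/a_t)] = 3.9517 km/s.
First burn Δv₁ = |v_p − v₁| = 0.9498 km/s.
At r₂, v₂ = √(μ/r₂) = 1.17847 km/s.
Transfer-orbit speed at r₂: v_a = √[μ(2/r₂ − 1/a_t)] = 0.609023 km/s.
Second burn Δv₂ = |v₂ − v_a| = 0.5694 km/s.
Total Δv = Δv₁ + Δv₂ = 1.519 km/s.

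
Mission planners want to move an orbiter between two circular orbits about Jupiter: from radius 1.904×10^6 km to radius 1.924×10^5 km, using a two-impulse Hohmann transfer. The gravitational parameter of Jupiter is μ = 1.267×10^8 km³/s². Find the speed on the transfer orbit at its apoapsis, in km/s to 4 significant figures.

v = 3.495 km/s

Transfer-ellipse semi-major axis a_t = (r₁ + r₂)/2 = (1.904×10^6 + 1.924×10^5)/2 = 1.0482×10^6 km.
The apoapsis of the transfer ellipse is at r = 1.904×10^6 km.
Vis-viva: v = √[μ(2/r − 1/a_t)] = √[1.267×10^8 × (2/1.904×10^6 − 1/1.0482×10^6)] = 3.495 km/s.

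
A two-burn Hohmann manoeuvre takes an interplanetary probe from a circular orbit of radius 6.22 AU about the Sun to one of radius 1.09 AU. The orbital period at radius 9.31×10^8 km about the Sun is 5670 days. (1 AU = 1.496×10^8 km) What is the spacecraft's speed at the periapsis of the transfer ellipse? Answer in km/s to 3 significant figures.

v = 37.2 km/s

From Kepler's third law T² = 4π²r³/μ at r = 9.31×10^8 km, T = 5670 days = 5670 × 86400 s = 4.89888×10^8 s: μ = 4π²r³/T² = 1.32744×10^11 km³/s².
In km: r₁ = 6.22 × 1.496×10^8 = 9.30512×10^8 km; r₂ = 1.09 × 1.496×10^8 = 1.63064×10^8 km.
Semi-major axis of the transfer orbit: a_t = (9.30512×10^8 + 1.63064×10^8)/2 = 5.46788×10^8 km.
The periapsis of the transfer ellipse is at r = 1.63064×10^8 km.
From the vis-viva equation, v = √[μ(2/r − 1/a_t)] = 37.22 km/s.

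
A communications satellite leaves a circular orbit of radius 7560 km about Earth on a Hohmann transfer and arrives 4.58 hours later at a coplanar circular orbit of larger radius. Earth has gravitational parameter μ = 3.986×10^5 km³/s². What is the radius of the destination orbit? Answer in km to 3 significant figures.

Transfer time t = 4.58 hours = 16488 s, and t = π√(a_t³/μ).
So a_t = (μ t²/π²)^(1/3) = (3.986×10^5 × (16488)² / π²)^(1/3) = 22226 km.
Since a_t = (r₁ + r₂)/2, r₂ = 2a_t − r₁ = 2×22226 − 7560 = 36892 km.

r₂ = 36900 km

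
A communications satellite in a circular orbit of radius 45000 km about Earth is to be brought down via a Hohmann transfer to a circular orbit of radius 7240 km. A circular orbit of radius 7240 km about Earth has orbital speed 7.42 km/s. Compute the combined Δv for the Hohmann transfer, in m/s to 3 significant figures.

Δv = 3730 m/s

From the circular-orbit relation v² = μ/r at r = 7240 km: μ = v²r = (7.42)² × 7240 = 3.98608×10^5 km³/s².
Semi-major axis of the transfer orbit: a_t = (45000 + 7240)/2 = 26120 km.
At r₁ the circular-orbit speed is v₁ = √(μ/r₁) = 2.9762 km/s.
On the transfer ellipse at r₁, vis-viva gives v_a = √[μ(2/r₁ − 1/a_t)] = 1.5669 km/s.
First burn Δv₁ = |v_a − v₁| = 1.40930 km/s.
At r₂, v₂ = √(μ/r₂) = 7.42000 km/s.
Transfer-orbit speed at r₂: v_p = √[μ(2/r₂ − 1/a_t)] = 9.73921 km/s.
Second burn Δv₂ = |v₂ − v_p| = 2.31921 km/s.
Δv = Δv₁ + Δv₂ = 1.40930 + 2.31921 = 3.729 km/s.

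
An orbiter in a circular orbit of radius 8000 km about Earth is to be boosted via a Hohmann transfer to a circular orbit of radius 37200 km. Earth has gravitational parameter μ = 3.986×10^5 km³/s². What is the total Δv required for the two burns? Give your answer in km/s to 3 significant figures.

Δv = 3.32 km/s

Transfer-ellipse semi-major axis a_t = (r₁ + r₂)/2 = (8000 + 37200)/2 = 22600 km.
At r₁ the circular-orbit speed is v₁ = √(μ/r₁) = 7.059 km/s.
Transfer-orbit speed at r₁ (v² = μ(2/r − 1/a)): v_p = √[μ(2/r₁ − 1/a_t)] = 9.056 km/s.
First burn Δv₁ = |v_p − v₁| = 1.997 km/s.
Circular speed at r₂: v₂ = √(μ/r₂) = 3.2734 km/s.
Transfer-orbit speed at r₂: v_a = √[μ(2/r₂ − 1/a_t)] = 1.9475 km/s.
Second burn Δv₂ = |v₂ − v_a| = 1.326 km/s.
Δv = Δv₁ + Δv₂ = 1.997 + 1.326 = 3.323 km/s.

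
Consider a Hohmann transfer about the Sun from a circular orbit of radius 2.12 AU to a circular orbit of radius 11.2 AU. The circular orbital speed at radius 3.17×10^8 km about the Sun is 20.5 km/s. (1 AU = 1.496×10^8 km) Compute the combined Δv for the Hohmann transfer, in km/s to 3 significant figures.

Δv = 9.97 km/s

From the circular-orbit relation v² = μ/r at r = 3.17×10^8 km: μ = v²r = (20.5)² × 3.17×10^8 = 1.33219×10^11 km³/s².
In km: r₁ = 2.12 × 1.496×10^8 = 3.17152×10^8 km; r₂ = 11.2 × 1.496×10^8 = 1.67552×10^9 km.
Semi-major axis of the transfer orbit: a_t = (3.17152×10^8 + 1.67552×10^9)/2 = 9.96336×10^8 km.
At r₁ the circular-orbit speed is v₁ = √(μ/r₁) = 20.495 km/s.
Transfer-orbit speed at r₁ (vis-viva equation): v_p = √[μ(2/r₁ − 1/a_t)] = 26.578 km/s.
First burn Δv₁ = |v_p − v₁| = 6.083 km/s.
At r₂, v₂ = √(μ/r₂) = 8.917 km/s.
Transfer-orbit speed at r₂: v_a = √[μ(2/r₂ − 1/a_t)] = 5.031 km/s.
Second burn Δv₂ = |v₂ − v_a| = 3.886 km/s.
Δv = Δv₁ + Δv₂ = 6.083 + 3.886 = 9.969 km/s.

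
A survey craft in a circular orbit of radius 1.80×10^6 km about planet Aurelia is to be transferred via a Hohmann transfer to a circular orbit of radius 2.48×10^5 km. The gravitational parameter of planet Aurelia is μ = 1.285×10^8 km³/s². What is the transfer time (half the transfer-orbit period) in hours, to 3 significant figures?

The Hohmann ellipse has a_t = (r₁ + r₂)/2 = 1.024×10^6 km.
Transfer time t = π√(a_t³/μ) = π√((1.024×10^6)³ / 1.285×10^8) = 2.872×10^5 s.
Converting: 2.872×10^5 s ÷ 3600 s/hour = 79.8 hours.

t = 79.8 hours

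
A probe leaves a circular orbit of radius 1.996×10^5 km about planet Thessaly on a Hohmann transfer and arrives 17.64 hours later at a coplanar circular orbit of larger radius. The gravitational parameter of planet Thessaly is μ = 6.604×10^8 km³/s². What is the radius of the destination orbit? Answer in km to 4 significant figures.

Transfer time t = 17.64 hours = 63504 s, and t = π√(a_t³/μ).
So a_t = (μ t²/π²)^(1/3) = (6.604×10^8 × (63504)² / π²)^(1/3) = 6.4620×10^5 km.
Since a_t = (r₁ + r₂)/2, r₂ = 2a_t − r₁ = 2×6.4620×10^5 − 1.996×10^5 = 1.0928×10^6 km.

r₂ = 1.093×10^6 km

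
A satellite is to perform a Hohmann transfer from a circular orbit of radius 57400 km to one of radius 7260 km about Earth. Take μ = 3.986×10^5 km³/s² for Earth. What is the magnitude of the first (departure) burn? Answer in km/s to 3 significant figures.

Δv₁ = 1.39 km/s

The Hohmann ellipse has a_t = (r₁ + r₂)/2 = 32330 km.
Circular speed at r = 57400 km: v_c = √(μ/r) = 2.635 km/s.
Vis-viva on the transfer ellipse at r = 57400 km gives v_t = √[μ(2/r − 1/a_t)] = 1.249 km/s.
Δv₁ = |v_t − v_c| = |1.249 − 2.635| = 1.386 km/s.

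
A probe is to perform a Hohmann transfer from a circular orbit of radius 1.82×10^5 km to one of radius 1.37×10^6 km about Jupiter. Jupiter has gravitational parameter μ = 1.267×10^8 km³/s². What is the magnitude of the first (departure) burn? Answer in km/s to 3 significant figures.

Δv₁ = 8.67 km/s

The Hohmann ellipse has a_t = (r₁ + r₂)/2 = 7.760×10^5 km.
Circular speed at r = 1.820×10^5 km: v_c = √(μ/r) = 26.385 km/s.
Transfer-orbit speed at the same r (vis-viva, a = a_t): v_t = √[μ(2/r − 1/a_t)] = 35.058 km/s.
Δv₁ = |v_t − v_c| = |35.058 − 26.385| = 8.673 km/s.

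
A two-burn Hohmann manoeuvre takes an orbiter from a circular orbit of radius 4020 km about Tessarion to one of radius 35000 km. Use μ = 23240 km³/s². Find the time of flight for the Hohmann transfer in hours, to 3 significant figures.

The Hohmann ellipse has a_t = (r₁ + r₂)/2 = 19510 km.
Transfer time t = π√(a_t³/μ) = π√((19510)³ / 23240) = 56160 s.
Converting: 56160 s ÷ 3600 s/hour = 15.6 hours.

t = 15.6 hours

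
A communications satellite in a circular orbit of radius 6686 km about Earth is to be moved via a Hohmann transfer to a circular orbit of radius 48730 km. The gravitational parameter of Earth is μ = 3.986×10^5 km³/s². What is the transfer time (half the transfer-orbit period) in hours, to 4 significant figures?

t = 6.375 hours

Semi-major axis of the transfer orbit: a_t = (6686 + 48730)/2 = 27708 km.
By Kepler's third law the transfer-orbit period is T = 2π√(a_t³/μ), so t = T/2 = 22950 s.
Converting: 22950 s ÷ 3600 s/hour = 6.375 hours.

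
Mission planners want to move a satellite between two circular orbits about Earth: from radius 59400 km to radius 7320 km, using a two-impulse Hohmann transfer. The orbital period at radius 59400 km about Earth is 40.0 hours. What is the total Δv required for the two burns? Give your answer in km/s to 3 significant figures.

From Kepler's third law T² = 4π²r³/μ at r = 59400 km, T = 40.0 hours = 40.0 × 3600 s = 1.440×10^5 s: μ = 4π²r³/T² = 3.99019×10^5 km³/s².
The Hohmann ellipse has a_t = (r₁ + r₂)/2 = 33360 km.
Circular speed at r₁: v₁ = √(μ/r₁) = √(3.99019×10^5/59400) = 2.592 km/s.
Transfer-orbit speed at r₁ (v² = μ(2/r − 1/a)): v_a = √[μ(2/r₁ − 1/a_t)] = 1.214 km/s.
First burn Δv₁ = |v_a − v₁| = 1.378 km/s.
At r₂, v₂ = √(μ/r₂) = 7.383 km/s.
Transfer-orbit speed at r₂: v_p = √[μ(2/r₂ − 1/a_t)] = 9.852 km/s.
Second burn Δv₂ = |v₂ − v_p| = 2.469 km/s.
Δv = Δv₁ + Δv₂ = 1.378 + 2.469 = 3.847 km/s.

Δv = 3.85 km/s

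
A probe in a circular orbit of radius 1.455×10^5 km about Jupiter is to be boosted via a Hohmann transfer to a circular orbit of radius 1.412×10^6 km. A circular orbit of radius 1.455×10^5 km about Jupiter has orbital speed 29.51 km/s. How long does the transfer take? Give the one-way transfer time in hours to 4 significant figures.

From the circular-orbit relation v² = μ/r at r = 1.455×10^5 km: μ = v²r = (29.51)² × 1.455×10^5 = 1.26707×10^8 km³/s².
The Hohmann ellipse has a_t = (r₁ + r₂)/2 = 7.7875×10^5 km.
By Kepler's third law the transfer-orbit period is T = 2π√(a_t³/μ), so t = T/2 = 1.918×10^5 s.
Converting: 1.918×10^5 s ÷ 3600 s/hour = 53.28 hours.

t = 53.28 hours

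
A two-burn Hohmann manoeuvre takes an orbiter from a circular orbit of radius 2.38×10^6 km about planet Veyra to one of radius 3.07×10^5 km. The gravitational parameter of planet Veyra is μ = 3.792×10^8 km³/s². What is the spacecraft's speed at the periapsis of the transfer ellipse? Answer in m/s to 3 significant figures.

v = 46800 m/s

The Hohmann ellipse has a_t = (r₁ + r₂)/2 = 1.3435×10^6 km.
At periapsis, r = 3.070×10^5 km.
Vis-viva: v = √[μ(2/r − 1/a_t)] = √[3.792×10^8 × (2/3.070×10^5 − 1/1.3435×10^6)] = 46.78 km/s.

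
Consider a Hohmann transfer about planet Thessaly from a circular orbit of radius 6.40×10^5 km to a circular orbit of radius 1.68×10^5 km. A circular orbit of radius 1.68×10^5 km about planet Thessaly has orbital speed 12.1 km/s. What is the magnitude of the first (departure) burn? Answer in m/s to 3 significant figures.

Δv₁ = 2200 m/s

From the circular-orbit relation v² = μ/r at r = 1.68×10^5 km: μ = v²r = (12.1)² × 1.68×10^5 = 2.45969×10^7 km³/s².
Semi-major axis of the transfer orbit: a_t = (6.400×10^5 + 1.680×10^5)/2 = 4.040×10^5 km.
On the circular orbit at r = 6.400×10^5 km, v_c = √(μ/r) = 6.1994 km/s.
Vis-viva on the transfer ellipse at r = 6.400×10^5 km gives v_t = √[μ(2/r − 1/a_t)] = 3.9977 km/s.
Δv₁ = |v_t − v_c| = |3.9977 − 6.1994| = 2.202 km/s.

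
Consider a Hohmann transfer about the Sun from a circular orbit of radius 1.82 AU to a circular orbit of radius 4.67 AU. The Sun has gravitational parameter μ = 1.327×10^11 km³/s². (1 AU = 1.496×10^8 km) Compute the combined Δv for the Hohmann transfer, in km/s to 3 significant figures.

Δv = 7.87 km/s

In km: r₁ = 1.82 × 1.496×10^8 = 2.72272×10^8 km; r₂ = 4.67 × 1.496×10^8 = 6.98632×10^8 km.
Transfer-ellipse semi-major axis a_t = (r₁ + r₂)/2 = (2.72272×10^8 + 6.98632×10^8)/2 = 4.85452×10^8 km.
At r₁ the circular-orbit speed is v₁ = √(μ/r₁) = 22.077 km/s.
On the transfer ellipse at r₁, v² = μ(2/r − 1/a) gives v_p = √[μ(2/r₁ − 1/a_t)] = 26.484 km/s.
First burn Δv₁ = |v_p − v₁| = 4.407 km/s.
At r₂, v₂ = √(μ/r₂) = 13.782 km/s.
Transfer-orbit speed at r₂: v_a = √[μ(2/r₂ − 1/a_t)] = 10.321 km/s.
Second burn Δv₂ = |v₂ − v_a| = 3.461 km/s.
Total Δv = Δv₁ + Δv₂ = 7.868 km/s.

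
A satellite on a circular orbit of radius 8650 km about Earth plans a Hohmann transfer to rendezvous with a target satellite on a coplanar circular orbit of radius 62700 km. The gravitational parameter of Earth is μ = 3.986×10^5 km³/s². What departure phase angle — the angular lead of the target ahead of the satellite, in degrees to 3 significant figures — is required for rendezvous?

φ = 103°

Semi-major axis of the transfer orbit: a_t = (8650 + 62700)/2 = 35675 km.
Transfer time t = π√(a_t³/μ) = 33530 s.
The target's mean motion on its circular orbit is ω₂ = √(μ/r₂³) = 4.0213×10^-5 rad/s.
Angle swept by the target during transfer: ω₂·t = 1.3483 rad = 77.25°.
Arrival is 180° from departure on the ellipse, so φ = 180° − 77.25° = 103°.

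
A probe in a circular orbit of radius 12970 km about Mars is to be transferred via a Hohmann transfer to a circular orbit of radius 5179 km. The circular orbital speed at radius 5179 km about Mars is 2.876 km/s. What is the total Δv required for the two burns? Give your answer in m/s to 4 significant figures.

Δv = 1007 m/s

From the circular-orbit relation v² = μ/r at r = 5179 km: μ = v²r = (2.876)² × 5179 = 42837.5 km³/s².
Semi-major axis of the transfer orbit: a_t = (12970 + 5179)/2 = 9074.5 km.
Circular speed at r₁: v₁ = √(μ/r₁) = √(42837.5/12970) = 1.81736 km/s.
Transfer-orbit speed at r₁ (vis-viva equation): v_a = √[μ(2/r₁ − 1/a_t)] = 1.37295 km/s.
First burn Δv₁ = |v_a − v₁| = 0.4444 km/s.
At r₂, v₂ = √(μ/r₂) = 2.8760 km/s.
Transfer-orbit speed at r₂: v_p = √[μ(2/r₂ − 1/a_t)] = 3.4383 km/s.
Second burn Δv₂ = |v₂ − v_p| = 0.5623 km/s.
Total Δv = Δv₁ + Δv₂ = 1.007 km/s.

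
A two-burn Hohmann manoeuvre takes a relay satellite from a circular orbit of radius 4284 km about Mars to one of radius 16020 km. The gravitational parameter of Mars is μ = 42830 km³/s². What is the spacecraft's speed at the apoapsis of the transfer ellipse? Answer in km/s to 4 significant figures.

The Hohmann ellipse has a_t = (r₁ + r₂)/2 = 10152 km.
At apoapsis, r = 16020 km.
Applying v² = μ(2/r − 1/a_t): v = 1.062 km/s.

v = 1.062 km/s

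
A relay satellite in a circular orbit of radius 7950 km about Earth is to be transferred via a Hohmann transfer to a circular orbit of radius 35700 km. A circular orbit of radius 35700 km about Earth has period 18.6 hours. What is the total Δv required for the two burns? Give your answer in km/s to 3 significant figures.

From Kepler's third law T² = 4π²r³/μ at r = 35700 km, T = 18.6 hours = 18.6 × 3600 s = 66960 s: μ = 4π²r³/T² = 4.00621×10^5 km³/s².
Transfer-ellipse semi-major axis a_t = (r₁ + r₂)/2 = (7950 + 35700)/2 = 21825 km.
At r₁ the circular-orbit speed is v₁ = √(μ/r₁) = 7.099 km/s.
On the transfer ellipse at r₁, vis-viva equation gives v_p = √[μ(2/r₁ − 1/a_t)] = 9.079 km/s.
First burn Δv₁ = |v_p − v₁| = 1.980 km/s.
Circular speed at r₂: v₂ = √(μ/r₂) = 3.350 km/s.
Transfer-orbit speed at r₂: v_a = √[μ(2/r₂ − 1/a_t)] = 2.022 km/s.
Second burn Δv₂ = |v₂ − v_a| = 1.328 km/s.
Δv = Δv₁ + Δv₂ = 1.980 + 1.328 = 3.308 km/s.

Δv = 3.31 km/s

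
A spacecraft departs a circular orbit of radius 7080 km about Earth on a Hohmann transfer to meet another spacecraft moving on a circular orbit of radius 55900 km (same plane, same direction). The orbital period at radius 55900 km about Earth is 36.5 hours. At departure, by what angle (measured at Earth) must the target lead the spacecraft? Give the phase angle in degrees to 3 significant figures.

From Kepler's third law T² = 4π²r³/μ at r = 55900 km, T = 36.5 hours = 36.5 × 3600 s = 1.314×10^5 s: μ = 4π²r³/T² = 3.99397×10^5 km³/s².
The Hohmann ellipse has a_t = (r₁ + r₂)/2 = 31490 km.
The half-period of the transfer ellipse is t = π√(a_t³/μ) = 27778 s.
Target angular speed ω₂ = √(μ/r₂³) = 4.7817×10^-5 rad/s.
Angle swept by the target during transfer: ω₂·t = 1.3283 rad = 76.11°.
The spacecraft traverses 180° on the transfer ellipse, so the target must lead by 180° − 76.11° = 104°.

φ = 104°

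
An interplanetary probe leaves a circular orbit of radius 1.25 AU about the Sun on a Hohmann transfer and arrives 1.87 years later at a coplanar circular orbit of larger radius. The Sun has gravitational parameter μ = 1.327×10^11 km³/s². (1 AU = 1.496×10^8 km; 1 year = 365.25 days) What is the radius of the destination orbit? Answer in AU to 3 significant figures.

r₂ = 3.57 AU

In km: r₁ = 1.25 × 1.496×10^8 = 1.870×10^8 km.
Transfer time t = 1.87 years × 365.25 × 86400 s = 5.9012712×10^7 s, and t = π√(a_t³/μ).
So a_t = (μ t²/π²)^(1/3) = (1.327×10^11 × (5.9012712×10^7)² / π²)^(1/3) = 3.6043×10^8 km.
Since a_t = (r₁ + r₂)/2, r₂ = 2a_t − r₁ = 2×3.6043×10^8 − 1.870×10^8 = 5.3386×10^8 km.
In AU: r₂ = 5.3386×10^8 / 1.496×10^8 = 3.57 AU.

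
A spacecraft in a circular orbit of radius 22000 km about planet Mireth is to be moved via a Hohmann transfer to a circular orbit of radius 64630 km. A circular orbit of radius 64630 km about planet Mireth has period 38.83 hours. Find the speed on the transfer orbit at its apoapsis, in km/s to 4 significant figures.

v = 2.070 km/s

From Kepler's third law T² = 4π²r³/μ at r = 64630 km, T = 38.83 hours = 38.83 × 3600 s = 1.39788×10^5 s: μ = 4π²r³/T² = 5.45409×10^5 km³/s².
Semi-major axis of the transfer orbit: a_t = (22000 + 64630)/2 = 43315 km.
At apoapsis, r = 64630 km.
Applying v² = μ(2/r − 1/a_t): v = 2.070 km/s.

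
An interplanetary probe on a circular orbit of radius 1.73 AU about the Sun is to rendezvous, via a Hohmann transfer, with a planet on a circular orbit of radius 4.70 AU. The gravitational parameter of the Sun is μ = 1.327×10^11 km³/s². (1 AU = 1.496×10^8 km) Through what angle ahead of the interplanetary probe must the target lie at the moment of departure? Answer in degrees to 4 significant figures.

In km: r₁ = 1.73 × 1.496×10^8 = 2.58808×10^8 km; r₂ = 4.70 × 1.496×10^8 = 7.0312×10^8 km.
The Hohmann ellipse has a_t = (r₁ + r₂)/2 = 4.80964×10^8 km.
The half-period of the transfer ellipse is t = π√(a_t³/μ) = 9.0967×10^7 s.
Target angular speed ω₂ = √(μ/r₂³) = 1.9539×10^-8 rad/s.
Angle swept by the target during transfer: ω₂·t = 1.7774 rad = 101.84°.
Arrival is 180° from departure on the ellipse, so φ = 180° − 101.84° = 78.16°.

φ = 78.16°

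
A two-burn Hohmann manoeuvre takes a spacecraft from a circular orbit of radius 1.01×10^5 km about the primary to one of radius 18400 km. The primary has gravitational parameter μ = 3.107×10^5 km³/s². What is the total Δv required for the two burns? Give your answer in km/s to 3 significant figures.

The Hohmann ellipse has a_t = (r₁ + r₂)/2 = 59700 km.
Circular speed at r₁: v₁ = √(μ/r₁) = √(3.107×10^5/1.010×10^5) = 1.7539 km/s.
On the transfer ellipse at r₁, vis-viva equation gives v_a = √[μ(2/r₁ − 1/a_t)] = 0.97371 km/s.
First burn Δv₁ = |v_a − v₁| = 0.7802 km/s.
At r₂, v₂ = √(μ/r₂) = 4.109 km/s.
Transfer-orbit speed at r₂: v_p = √[μ(2/r₂ − 1/a_t)] = 5.345 km/s.
Second burn Δv₂ = |v₂ − v_p| = 1.236 km/s.
Total Δv = Δv₁ + Δv₂ = 2.016 km/s.

Δv = 2.02 km/s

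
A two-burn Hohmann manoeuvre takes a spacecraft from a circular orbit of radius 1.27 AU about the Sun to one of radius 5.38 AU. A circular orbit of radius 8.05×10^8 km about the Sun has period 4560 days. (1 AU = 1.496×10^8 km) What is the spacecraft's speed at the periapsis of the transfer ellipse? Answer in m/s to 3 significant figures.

From Kepler's third law T² = 4π²r³/μ at r = 8.05×10^8 km, T = 4560 days = 4560 × 86400 s = 3.93984×10^8 s: μ = 4π²r³/T² = 1.32675×10^11 km³/s².
In km: r₁ = 1.27 × 1.496×10^8 = 1.89992×10^8 km; r₂ = 5.38 × 1.496×10^8 = 8.04848×10^8 km.
The Hohmann ellipse has a_t = (r₁ + r₂)/2 = 4.9742×10^8 km.
At periapsis, r = 1.89992×10^8 km.
From the vis-viva equation, v = √[μ(2/r − 1/a_t)] = 33.61 km/s.

v = 33600 m/s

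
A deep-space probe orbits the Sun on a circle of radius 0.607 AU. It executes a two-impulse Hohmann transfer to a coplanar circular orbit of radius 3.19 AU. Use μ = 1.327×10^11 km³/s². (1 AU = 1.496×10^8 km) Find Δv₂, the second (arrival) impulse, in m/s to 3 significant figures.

In km: r₁ = 0.607 × 1.496×10^8 = 9.08072×10^7 km; r₂ = 3.19 × 1.496×10^8 = 4.77224×10^8 km.
The Hohmann ellipse has a_t = (r₁ + r₂)/2 = 2.840156×10^8 km.
On the circular orbit at r = 4.77224×10^8 km, v_c = √(μ/r) = 16.675 km/s.
Vis-viva on the transfer ellipse at r = 4.77224×10^8 km gives v_t = √[μ(2/r − 1/a_t)] = 9.4290 km/s.
Δv₂ = |v_t − v_c| = |9.4290 − 16.675| = 7.246 km/s.

Δv₂ = 7250 m/s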